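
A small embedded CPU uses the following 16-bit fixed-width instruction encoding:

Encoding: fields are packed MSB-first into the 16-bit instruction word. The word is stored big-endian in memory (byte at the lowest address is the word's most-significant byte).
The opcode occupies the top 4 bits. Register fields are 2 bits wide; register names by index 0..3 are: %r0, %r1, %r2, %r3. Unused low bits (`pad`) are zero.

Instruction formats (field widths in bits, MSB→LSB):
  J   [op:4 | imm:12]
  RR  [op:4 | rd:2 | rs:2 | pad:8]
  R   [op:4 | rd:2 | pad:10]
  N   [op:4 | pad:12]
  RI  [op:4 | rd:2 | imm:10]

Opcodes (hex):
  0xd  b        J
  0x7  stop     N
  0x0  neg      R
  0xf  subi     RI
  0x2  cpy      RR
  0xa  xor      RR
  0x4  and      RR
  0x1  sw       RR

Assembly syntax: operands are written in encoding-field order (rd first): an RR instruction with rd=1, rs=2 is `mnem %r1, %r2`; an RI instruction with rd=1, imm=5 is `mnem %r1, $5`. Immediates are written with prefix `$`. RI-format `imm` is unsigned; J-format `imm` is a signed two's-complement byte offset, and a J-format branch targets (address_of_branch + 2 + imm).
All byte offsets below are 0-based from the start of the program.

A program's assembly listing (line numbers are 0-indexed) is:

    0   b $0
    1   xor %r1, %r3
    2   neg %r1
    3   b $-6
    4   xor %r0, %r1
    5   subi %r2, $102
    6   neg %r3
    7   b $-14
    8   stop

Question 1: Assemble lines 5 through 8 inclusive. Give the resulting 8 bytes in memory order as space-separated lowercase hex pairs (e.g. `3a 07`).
f8 66 0c 00 df f2 70 00

L5: subi op=0xf:4|rd=2:2|imm=102:10 ⇒ 0xf866 ⇒ big f8 66
L6: neg op=0x0:4|rd=3:2|pad=0:10 ⇒ 0x0c00 ⇒ big 0c 00
L7: b op=0xd:4|imm=-14:12 ⇒ 0xdff2 ⇒ big df f2
L8: stop op=0x7:4|pad=0:12 ⇒ 0x7000 ⇒ big 70 00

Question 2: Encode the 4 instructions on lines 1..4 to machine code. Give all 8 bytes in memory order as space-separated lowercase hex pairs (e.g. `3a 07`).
1. xor fields op=0xa:4|rd=1:2|rs=3:2|pad=0:8 → word a700h → a7 00
2. neg fields op=0x0:4|rd=1:2|pad=0:10 → word 0400h → 04 00
3. b fields op=0xd:4|imm=-6:12 → word dffah → df fa
4. xor fields op=0xa:4|rd=0:2|rs=1:2|pad=0:8 → word a100h → a1 00

a7 00 04 00 df fa a1 00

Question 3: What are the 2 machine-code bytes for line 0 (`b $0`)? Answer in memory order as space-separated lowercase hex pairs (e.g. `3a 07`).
d0 00

line 0 (b): pack op=0xd:4|imm=0:12 = 0xd000; big→ d0 00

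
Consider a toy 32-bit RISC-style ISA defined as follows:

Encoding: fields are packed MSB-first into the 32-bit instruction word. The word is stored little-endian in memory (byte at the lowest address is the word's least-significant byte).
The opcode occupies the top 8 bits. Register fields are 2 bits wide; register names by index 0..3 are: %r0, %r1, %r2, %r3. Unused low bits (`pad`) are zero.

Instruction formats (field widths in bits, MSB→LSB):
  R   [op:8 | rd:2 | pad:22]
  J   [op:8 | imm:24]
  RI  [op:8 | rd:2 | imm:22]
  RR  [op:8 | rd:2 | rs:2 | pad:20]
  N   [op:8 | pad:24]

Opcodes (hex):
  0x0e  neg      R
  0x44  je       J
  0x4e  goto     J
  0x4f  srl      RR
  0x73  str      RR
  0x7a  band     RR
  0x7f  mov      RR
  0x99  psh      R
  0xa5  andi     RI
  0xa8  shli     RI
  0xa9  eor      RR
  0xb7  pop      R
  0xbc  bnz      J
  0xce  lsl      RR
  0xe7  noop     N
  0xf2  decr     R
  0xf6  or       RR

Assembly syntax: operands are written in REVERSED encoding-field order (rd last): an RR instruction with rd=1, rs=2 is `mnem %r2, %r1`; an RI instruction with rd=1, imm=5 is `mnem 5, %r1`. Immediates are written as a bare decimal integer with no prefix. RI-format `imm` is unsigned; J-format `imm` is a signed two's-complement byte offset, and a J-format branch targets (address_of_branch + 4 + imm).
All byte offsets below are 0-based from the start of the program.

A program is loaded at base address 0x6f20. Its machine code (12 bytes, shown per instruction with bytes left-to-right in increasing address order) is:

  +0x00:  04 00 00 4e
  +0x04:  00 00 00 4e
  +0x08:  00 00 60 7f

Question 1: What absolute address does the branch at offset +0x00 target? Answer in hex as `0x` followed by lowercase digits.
@+00  little-endian(04 00 00 4e) = 0x4e000004
  top 8b → 0x4e → goto [J]
  [23:0] imm=4 = 4
  target = base 0x6f20 + off 0x00 + 4 + imm 4 = 0x6f28

0x6f28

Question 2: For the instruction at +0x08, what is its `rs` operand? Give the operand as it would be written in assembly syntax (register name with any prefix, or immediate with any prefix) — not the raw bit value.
%r2

off 0x08: read 00 00 60 7f as little → 0x7f600000
  opcode bits[31:24]=0x7f: mov/RR
  rd: (w>>22)&0x3=0x1 → %r1
  rs: (w>>20)&0x3=0x2 → %r2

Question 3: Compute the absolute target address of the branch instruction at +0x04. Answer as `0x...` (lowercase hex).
0x6f28

off 0x04: read 00 00 00 4e as little → 0x4e000000
  opcode bits[31:24]=0x4e: goto/J
  imm@[23:0]=0x0 ⇒ 0
  target = base 0x6f20 + off 0x04 + 4 + imm 0 = 0x6f28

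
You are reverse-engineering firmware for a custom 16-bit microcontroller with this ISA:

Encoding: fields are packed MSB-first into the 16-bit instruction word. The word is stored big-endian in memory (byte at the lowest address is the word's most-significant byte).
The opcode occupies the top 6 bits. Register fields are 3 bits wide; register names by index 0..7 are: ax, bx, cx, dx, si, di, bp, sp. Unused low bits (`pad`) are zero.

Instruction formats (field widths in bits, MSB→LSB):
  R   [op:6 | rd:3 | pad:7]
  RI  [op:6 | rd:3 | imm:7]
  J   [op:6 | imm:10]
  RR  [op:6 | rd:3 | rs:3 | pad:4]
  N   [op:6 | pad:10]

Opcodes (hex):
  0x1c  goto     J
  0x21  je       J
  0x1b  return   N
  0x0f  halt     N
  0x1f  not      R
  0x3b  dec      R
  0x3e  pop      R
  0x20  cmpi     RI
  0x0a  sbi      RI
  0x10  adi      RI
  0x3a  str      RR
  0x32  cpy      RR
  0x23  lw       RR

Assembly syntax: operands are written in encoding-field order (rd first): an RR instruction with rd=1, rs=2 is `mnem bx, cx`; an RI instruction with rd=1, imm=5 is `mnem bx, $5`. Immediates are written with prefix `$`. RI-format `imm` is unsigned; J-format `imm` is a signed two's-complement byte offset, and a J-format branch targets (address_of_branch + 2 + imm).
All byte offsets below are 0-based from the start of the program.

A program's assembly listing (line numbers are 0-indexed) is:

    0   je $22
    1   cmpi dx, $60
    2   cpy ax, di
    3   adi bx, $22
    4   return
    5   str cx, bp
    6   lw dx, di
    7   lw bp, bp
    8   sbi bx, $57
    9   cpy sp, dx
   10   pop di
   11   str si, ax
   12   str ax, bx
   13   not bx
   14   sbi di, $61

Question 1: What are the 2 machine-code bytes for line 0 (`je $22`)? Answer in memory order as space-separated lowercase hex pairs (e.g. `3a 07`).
L0: je op=0x21:6|imm=22:10 ⇒ 0x8416 ⇒ big 84 16

84 16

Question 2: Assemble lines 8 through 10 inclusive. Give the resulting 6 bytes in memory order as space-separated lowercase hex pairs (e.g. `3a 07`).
28 b9 cb b0 fa 80

line 8 (sbi): pack op=0xa:6|rd=1:3|imm=57:7 = 0x28b9; big→ 28 b9
line 9 (cpy): pack op=0x32:6|rd=7:3|rs=3:3|pad=0:4 = 0xcbb0; big→ cb b0
line 10 (pop): pack op=0x3e:6|rd=5:3|pad=0:7 = 0xfa80; big→ fa 80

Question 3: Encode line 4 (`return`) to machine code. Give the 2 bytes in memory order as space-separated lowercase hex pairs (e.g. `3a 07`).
L4: return op=0x1b:6|pad=0:10 ⇒ 0x6c00 ⇒ big 6c 00

6c 00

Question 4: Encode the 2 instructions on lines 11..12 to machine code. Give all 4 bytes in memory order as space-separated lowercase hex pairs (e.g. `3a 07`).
ea 00 e8 10

line 11 (str): pack op=0x3a:6|rd=4:3|rs=0:3|pad=0:4 = 0xea00; big→ ea 00
line 12 (str): pack op=0x3a:6|rd=0:3|rs=1:3|pad=0:4 = 0xe810; big→ e8 10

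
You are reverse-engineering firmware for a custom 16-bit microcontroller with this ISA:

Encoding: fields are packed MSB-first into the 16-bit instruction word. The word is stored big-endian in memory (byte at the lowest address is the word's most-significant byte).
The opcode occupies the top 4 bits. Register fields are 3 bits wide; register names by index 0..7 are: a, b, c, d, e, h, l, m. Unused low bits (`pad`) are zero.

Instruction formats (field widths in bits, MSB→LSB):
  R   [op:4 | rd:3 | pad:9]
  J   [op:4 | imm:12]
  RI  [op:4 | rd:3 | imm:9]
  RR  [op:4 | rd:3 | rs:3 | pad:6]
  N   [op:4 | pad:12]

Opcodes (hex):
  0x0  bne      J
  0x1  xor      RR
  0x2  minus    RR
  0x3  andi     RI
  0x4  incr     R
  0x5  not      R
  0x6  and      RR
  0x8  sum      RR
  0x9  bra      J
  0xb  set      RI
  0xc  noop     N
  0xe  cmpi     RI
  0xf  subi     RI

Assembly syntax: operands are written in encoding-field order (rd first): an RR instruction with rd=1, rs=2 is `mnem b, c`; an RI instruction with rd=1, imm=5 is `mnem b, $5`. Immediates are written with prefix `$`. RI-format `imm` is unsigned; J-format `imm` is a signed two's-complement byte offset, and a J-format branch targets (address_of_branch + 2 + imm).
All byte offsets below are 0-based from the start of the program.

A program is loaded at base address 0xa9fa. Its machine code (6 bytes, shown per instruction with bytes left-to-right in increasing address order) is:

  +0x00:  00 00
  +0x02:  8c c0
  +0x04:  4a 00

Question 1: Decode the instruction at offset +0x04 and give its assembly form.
incr h

[04] 4a 00 → 0x4a00
  top 4b → 0x4 → incr [R]
  [11:9] rd=5 = h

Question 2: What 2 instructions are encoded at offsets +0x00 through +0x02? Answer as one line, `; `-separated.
bne $0; sum l, d

off 0x00: read 00 00 as big → 0x0000
  opcode bits[15:12]=0x0: bne/J
  [11:0] imm=0 = $0
off 0x02: read 8c c0 as big → 0x8cc0
  opcode bits[15:12]=0x8: sum/RR
  [11:9] rd=6 = l
  [8:6] rs=3 = d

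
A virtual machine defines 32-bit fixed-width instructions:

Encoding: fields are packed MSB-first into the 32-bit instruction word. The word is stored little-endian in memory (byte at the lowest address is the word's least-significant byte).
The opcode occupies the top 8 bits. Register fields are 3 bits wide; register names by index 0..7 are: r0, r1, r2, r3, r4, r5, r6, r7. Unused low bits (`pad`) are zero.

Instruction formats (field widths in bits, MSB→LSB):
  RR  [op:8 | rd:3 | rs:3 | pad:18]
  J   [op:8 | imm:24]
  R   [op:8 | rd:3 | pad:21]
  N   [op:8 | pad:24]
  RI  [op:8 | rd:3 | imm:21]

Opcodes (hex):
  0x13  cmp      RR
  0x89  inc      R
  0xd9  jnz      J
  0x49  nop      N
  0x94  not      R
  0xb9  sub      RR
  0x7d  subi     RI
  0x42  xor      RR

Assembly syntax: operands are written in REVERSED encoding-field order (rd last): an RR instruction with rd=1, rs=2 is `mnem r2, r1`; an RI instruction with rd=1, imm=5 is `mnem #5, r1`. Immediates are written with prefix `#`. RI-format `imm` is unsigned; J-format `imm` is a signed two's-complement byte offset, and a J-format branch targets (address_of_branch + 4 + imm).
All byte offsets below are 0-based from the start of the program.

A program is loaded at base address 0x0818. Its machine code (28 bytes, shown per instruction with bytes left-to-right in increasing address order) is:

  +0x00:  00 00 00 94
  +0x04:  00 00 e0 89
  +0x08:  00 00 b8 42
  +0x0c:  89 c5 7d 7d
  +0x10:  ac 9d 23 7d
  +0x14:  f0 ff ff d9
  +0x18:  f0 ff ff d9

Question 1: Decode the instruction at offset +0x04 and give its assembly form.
inc r7

off 0x04: read 00 00 e0 89 as little → 0x89e00000
  top 8b → 0x89 → inc [R]
  rd@[23:21]=0x7 ⇒ r7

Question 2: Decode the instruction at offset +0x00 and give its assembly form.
[00] 00 00 00 94 → 0x94000000
  opcode bits[31:24]=0x94: not/R
  rd@[23:21]=0x0 ⇒ r0

not r0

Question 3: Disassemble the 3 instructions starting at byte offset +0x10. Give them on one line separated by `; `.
+0x10: ac 9d 23 7d ⇒ word 0x7d239dac (little)
  top 8b → 0x7d → subi [RI]
  rd@[23:21]=0x1 ⇒ r1
  imm@[20:0]=0x39dac ⇒ #236972
+0x14: f0 ff ff d9 ⇒ word 0xd9fffff0 (little)
  top 8b → 0xd9 → jnz [J]
  imm@[23:0]=0xfffff0 (s24→-16) ⇒ #-16
+0x18: f0 ff ff d9 ⇒ word 0xd9fffff0 (little)
  top 8b → 0xd9 → jnz [J]
  imm@[23:0]=0xfffff0 (s24→-16) ⇒ #-16

subi #236972, r1; jnz #-16; jnz #-16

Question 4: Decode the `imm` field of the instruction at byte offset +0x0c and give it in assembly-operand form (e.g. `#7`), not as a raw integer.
#1951113

+0x0c: 89 c5 7d 7d ⇒ word 0x7d7dc589 (little)
  op=0x7d7dc589>>24=0x7d ⇒ subi (RI)
  rd@[23:21]=0x3 ⇒ r3
  imm@[20:0]=0x1dc589 ⇒ #1951113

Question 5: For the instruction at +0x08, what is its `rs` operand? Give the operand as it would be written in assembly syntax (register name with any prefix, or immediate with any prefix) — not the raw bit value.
r6

@+08  little-endian(00 00 b8 42) = 0x42b80000
  top 8b → 0x42 → xor [RR]
  rd: (w>>21)&0x7=0x5 → r5
  rs: (w>>18)&0x7=0x6 → r6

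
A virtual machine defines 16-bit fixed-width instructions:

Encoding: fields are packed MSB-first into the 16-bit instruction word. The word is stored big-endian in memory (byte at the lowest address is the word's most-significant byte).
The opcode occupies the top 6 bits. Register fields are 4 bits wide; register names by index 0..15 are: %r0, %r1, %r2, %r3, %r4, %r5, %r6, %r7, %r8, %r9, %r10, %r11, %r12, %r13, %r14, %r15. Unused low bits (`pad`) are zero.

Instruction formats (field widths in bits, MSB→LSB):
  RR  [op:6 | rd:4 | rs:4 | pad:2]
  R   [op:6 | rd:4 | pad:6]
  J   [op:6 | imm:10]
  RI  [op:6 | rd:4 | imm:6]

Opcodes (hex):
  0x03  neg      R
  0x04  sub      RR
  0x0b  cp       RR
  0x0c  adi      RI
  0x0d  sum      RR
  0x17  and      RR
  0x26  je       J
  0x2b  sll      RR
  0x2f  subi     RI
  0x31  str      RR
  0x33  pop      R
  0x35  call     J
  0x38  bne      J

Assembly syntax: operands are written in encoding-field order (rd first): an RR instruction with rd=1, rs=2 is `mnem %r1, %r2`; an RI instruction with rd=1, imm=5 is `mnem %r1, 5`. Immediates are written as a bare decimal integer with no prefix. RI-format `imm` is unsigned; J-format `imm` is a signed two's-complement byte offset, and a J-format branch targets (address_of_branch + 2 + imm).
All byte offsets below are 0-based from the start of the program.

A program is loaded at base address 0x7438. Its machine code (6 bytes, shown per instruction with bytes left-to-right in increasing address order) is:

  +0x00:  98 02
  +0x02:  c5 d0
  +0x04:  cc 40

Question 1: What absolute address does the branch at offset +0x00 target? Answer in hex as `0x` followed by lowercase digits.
off 0x00: read 98 02 as big → 0x9802
  top 6b → 0x26 → je [J]
  imm: (w>>0)&0x3ff=0x2 → 2
  target = base 0x7438 + off 0x00 + 2 + imm 2 = 0x743c

0x743c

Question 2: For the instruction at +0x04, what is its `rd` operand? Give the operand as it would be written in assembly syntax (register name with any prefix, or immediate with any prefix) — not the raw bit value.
%r1

@+04  big-endian(cc 40) = 0xcc40
  op=0xcc40>>10=0x33 ⇒ pop (R)
  [9:6] rd=1 = %r1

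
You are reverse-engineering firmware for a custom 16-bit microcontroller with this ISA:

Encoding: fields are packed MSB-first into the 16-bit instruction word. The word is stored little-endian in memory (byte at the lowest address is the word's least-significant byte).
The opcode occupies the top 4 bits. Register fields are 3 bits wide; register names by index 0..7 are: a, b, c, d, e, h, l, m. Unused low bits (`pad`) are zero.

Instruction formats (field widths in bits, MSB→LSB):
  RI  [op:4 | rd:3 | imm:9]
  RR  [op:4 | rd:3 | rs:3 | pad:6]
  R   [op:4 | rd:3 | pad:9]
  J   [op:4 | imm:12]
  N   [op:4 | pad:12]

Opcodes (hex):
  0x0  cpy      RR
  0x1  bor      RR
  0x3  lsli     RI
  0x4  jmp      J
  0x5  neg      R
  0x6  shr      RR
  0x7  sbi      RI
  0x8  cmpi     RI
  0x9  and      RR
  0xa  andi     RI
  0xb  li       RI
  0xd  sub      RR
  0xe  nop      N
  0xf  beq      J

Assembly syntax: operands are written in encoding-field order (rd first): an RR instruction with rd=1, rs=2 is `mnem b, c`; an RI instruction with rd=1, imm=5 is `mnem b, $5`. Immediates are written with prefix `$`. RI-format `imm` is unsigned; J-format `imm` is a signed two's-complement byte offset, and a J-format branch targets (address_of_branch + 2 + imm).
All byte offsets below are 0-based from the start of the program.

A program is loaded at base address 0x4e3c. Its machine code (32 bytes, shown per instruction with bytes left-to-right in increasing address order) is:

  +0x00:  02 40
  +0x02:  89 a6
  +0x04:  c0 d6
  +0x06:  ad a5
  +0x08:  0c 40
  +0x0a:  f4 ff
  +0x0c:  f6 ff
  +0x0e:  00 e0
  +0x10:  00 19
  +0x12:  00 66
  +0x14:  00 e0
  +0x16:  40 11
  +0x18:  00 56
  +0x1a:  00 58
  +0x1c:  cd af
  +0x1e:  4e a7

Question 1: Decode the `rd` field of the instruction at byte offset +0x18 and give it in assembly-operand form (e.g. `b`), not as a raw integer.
d

off 0x18: read 00 56 as little → 0x5600
  top 4b → 0x5 → neg [R]
  rd@[11:9]=0x3 ⇒ d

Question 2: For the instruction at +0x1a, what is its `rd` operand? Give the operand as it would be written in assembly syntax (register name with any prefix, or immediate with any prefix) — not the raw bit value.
@+1a  little-endian(00 58) = 0x5800
  op=0x5800>>12=0x5 ⇒ neg (R)
  rd: (w>>9)&0x7=0x4 → e

e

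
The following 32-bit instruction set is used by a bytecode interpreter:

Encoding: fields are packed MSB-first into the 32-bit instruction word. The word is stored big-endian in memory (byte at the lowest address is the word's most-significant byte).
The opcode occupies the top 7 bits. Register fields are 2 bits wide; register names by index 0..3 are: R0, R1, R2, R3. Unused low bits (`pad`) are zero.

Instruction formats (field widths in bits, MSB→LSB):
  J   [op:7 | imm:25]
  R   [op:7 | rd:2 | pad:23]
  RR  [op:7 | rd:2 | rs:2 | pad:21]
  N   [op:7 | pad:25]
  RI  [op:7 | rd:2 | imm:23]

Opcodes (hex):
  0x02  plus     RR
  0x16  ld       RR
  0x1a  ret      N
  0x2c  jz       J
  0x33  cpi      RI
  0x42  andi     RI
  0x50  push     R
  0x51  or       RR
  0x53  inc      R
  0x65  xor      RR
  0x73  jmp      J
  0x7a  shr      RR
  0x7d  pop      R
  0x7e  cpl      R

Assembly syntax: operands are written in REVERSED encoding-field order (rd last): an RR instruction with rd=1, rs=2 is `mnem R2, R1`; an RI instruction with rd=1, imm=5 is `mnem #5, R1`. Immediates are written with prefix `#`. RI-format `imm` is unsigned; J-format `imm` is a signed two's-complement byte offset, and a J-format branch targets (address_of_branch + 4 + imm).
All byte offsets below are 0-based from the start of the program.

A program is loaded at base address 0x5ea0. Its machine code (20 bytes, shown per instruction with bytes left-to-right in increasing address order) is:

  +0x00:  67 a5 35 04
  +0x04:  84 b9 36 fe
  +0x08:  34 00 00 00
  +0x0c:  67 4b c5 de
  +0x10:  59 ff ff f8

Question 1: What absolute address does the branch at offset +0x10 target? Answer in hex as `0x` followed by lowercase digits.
0x5eac

@+10  big-endian(59 ff ff f8) = 0x59fffff8
  top 7b → 0x2c → jz [J]
  imm@[24:0]=0x1fffff8 (s25→-8) ⇒ #-8
  target = base 0x5ea0 + off 0x10 + 4 + imm -8 = 0x5eac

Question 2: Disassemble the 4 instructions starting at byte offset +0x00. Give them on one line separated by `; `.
cpi #2438404, R3; andi #3749630, R1; ret; cpi #4965854, R2

@+00  big-endian(67 a5 35 04) = 0x67a53504
  op=0x67a53504>>25=0x33 ⇒ cpi (RI)
  rd@[24:23]=0x3 ⇒ R3
  imm@[22:0]=0x253504 ⇒ #2438404
@+04  big-endian(84 b9 36 fe) = 0x84b936fe
  op=0x84b936fe>>25=0x42 ⇒ andi (RI)
  rd@[24:23]=0x1 ⇒ R1
  imm@[22:0]=0x3936fe ⇒ #3749630
@+08  big-endian(34 00 00 00) = 0x34000000
  op=0x34000000>>25=0x1a ⇒ ret (N)
@+0c  big-endian(67 4b c5 de) = 0x674bc5de
  op=0x674bc5de>>25=0x33 ⇒ cpi (RI)
  rd@[24:23]=0x2 ⇒ R2
  imm@[22:0]=0x4bc5de ⇒ #4965854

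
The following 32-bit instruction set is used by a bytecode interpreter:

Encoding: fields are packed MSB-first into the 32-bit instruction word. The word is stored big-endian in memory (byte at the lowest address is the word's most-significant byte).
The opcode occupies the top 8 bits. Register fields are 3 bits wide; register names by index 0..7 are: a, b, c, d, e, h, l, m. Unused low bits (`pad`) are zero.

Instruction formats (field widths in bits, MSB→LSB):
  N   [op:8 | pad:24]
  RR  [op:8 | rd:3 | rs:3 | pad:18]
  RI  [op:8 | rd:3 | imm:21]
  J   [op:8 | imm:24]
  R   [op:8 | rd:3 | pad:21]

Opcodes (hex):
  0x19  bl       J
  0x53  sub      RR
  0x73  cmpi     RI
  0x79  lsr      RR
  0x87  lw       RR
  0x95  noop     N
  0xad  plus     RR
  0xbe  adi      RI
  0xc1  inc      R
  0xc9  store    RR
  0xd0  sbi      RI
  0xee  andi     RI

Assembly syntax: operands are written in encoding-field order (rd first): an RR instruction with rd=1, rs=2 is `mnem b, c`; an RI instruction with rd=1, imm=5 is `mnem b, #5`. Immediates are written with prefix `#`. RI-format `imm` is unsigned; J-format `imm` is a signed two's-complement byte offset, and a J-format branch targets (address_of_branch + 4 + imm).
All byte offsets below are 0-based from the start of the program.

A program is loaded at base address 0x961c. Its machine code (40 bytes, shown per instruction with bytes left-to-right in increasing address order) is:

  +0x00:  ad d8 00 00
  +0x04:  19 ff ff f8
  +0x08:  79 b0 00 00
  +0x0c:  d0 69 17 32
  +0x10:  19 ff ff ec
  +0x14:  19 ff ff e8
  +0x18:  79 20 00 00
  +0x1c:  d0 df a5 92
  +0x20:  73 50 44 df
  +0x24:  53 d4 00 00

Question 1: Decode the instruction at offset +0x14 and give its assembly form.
bl #-24

off 0x14: read 19 ff ff e8 as big → 0x19ffffe8
  op=0x19ffffe8>>24=0x19 ⇒ bl (J)
  imm: (w>>0)&0xffffff=0xffffe8 (s24→-24) → #-24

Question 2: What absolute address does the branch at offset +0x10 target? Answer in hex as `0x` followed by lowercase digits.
0x961c

@+10  big-endian(19 ff ff ec) = 0x19ffffec
  top 8b → 0x19 → bl [J]
  imm: (w>>0)&0xffffff=0xffffec (s24→-20) → #-20
  target = base 0x961c + off 0x10 + 4 + imm -20 = 0x961c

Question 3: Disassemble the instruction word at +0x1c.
off 0x1c: read d0 df a5 92 as big → 0xd0dfa592
  top 8b → 0xd0 → sbi [RI]
  rd: (w>>21)&0x7=0x6 → l
  imm: (w>>0)&0x1fffff=0x1fa592 → #2074002

sbi l, #2074002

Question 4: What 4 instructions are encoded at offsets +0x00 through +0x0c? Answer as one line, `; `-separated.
off 0x00: read ad d8 00 00 as big → 0xadd80000
  opcode bits[31:24]=0xad: plus/RR
  rd: (w>>21)&0x7=0x6 → l
  rs: (w>>18)&0x7=0x6 → l
off 0x04: read 19 ff ff f8 as big → 0x19fffff8
  opcode bits[31:24]=0x19: bl/J
  imm: (w>>0)&0xffffff=0xfffff8 (s24→-8) → #-8
off 0x08: read 79 b0 00 00 as big → 0x79b00000
  opcode bits[31:24]=0x79: lsr/RR
  rd: (w>>21)&0x7=0x5 → h
  rs: (w>>18)&0x7=0x4 → e
off 0x0c: read d0 69 17 32 as big → 0xd0691732
  opcode bits[31:24]=0xd0: sbi/RI
  rd: (w>>21)&0x7=0x3 → d
  imm: (w>>0)&0x1fffff=0x91732 → #595762

plus l, l; bl #-8; lsr h, e; sbi d, #595762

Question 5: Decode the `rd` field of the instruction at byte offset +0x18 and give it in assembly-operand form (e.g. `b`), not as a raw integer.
b

@+18  big-endian(79 20 00 00) = 0x79200000
  opcode bits[31:24]=0x79: lsr/RR
  [23:21] rd=1 = b
  [20:18] rs=0 = a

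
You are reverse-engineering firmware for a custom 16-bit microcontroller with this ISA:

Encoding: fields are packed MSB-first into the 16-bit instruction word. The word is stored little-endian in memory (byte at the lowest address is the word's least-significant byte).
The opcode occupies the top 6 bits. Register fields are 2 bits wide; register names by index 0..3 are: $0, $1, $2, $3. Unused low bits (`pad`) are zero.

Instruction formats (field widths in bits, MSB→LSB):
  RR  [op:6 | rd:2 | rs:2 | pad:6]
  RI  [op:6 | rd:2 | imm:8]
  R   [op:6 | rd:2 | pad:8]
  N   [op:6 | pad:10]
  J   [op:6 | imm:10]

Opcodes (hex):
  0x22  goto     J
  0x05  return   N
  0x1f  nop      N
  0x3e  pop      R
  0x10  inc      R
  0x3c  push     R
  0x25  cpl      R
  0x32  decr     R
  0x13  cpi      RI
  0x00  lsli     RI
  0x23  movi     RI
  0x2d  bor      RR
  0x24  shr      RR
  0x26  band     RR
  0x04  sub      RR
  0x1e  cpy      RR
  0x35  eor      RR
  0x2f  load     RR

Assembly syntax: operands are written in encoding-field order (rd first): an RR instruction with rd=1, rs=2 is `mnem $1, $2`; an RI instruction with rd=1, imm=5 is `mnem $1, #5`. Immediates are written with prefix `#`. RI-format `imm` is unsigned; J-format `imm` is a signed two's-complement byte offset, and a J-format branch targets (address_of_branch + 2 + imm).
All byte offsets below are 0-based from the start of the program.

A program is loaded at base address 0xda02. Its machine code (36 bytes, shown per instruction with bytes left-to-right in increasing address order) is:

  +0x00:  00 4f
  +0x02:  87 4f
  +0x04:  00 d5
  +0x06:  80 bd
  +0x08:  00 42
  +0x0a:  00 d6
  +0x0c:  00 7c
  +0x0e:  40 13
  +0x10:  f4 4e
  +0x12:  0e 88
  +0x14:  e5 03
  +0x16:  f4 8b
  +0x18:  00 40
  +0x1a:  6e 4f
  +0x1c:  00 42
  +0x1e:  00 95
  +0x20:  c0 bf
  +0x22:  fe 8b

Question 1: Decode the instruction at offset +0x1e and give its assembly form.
[1e] 00 95 → 0x9500
  op=0x9500>>10=0x25 ⇒ cpl (R)
  rd@[9:8]=0x1 ⇒ $1

cpl $1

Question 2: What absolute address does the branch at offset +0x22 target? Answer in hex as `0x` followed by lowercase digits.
0xda24

[22] fe 8b → 0x8bfe
  top 6b → 0x22 → goto [J]
  [9:0] imm=1022 (s10→-2) = #-2
  target = base 0xda02 + off 0x22 + 2 + imm -2 = 0xda24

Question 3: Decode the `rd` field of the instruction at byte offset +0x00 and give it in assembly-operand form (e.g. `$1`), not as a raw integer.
+0x00: 00 4f ⇒ word 0x4f00 (little)
  top 6b → 0x13 → cpi [RI]
  [9:8] rd=3 = $3
  [7:0] imm=0 = #0

$3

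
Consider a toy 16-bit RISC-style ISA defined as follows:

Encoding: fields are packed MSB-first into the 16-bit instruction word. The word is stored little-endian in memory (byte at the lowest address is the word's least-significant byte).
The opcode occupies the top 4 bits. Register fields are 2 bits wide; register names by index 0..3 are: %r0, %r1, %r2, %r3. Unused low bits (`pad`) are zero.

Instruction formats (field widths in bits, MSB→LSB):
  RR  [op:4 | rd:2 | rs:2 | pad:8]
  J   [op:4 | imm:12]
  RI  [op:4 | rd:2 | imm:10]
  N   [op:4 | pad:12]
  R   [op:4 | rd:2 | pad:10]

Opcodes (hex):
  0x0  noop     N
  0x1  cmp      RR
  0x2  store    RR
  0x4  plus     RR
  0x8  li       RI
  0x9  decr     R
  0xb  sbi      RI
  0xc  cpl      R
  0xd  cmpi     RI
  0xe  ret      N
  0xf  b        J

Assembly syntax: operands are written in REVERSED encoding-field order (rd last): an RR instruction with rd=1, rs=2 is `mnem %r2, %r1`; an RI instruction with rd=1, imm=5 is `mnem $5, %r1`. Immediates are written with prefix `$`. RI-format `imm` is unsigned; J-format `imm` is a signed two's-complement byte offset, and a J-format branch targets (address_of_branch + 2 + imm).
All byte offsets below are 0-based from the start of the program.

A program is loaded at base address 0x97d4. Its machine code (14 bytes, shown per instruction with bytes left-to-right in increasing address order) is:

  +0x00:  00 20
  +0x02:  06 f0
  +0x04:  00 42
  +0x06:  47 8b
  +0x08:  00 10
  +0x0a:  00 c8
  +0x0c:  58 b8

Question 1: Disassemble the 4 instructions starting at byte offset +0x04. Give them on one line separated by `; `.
plus %r2, %r0; li $839, %r2; cmp %r0, %r0; cpl %r2

+0x04: 00 42 ⇒ word 0x4200 (little)
  op=0x4200>>12=0x4 ⇒ plus (RR)
  rd: (w>>10)&0x3=0x0 → %r0
  rs: (w>>8)&0x3=0x2 → %r2
+0x06: 47 8b ⇒ word 0x8b47 (little)
  op=0x8b47>>12=0x8 ⇒ li (RI)
  rd: (w>>10)&0x3=0x2 → %r2
  imm: (w>>0)&0x3ff=0x347 → $839
+0x08: 00 10 ⇒ word 0x1000 (little)
  op=0x1000>>12=0x1 ⇒ cmp (RR)
  rd: (w>>10)&0x3=0x0 → %r0
  rs: (w>>8)&0x3=0x0 → %r0
+0x0a: 00 c8 ⇒ word 0xc800 (little)
  op=0xc800>>12=0xc ⇒ cpl (R)
  rd: (w>>10)&0x3=0x2 → %r2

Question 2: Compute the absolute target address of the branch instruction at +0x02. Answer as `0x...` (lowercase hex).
+0x02: 06 f0 ⇒ word 0xf006 (little)
  top 4b → 0xf → b [J]
  imm: (w>>0)&0xfff=0x6 → $6
  target = base 0x97d4 + off 0x02 + 2 + imm 6 = 0x97de

0x97de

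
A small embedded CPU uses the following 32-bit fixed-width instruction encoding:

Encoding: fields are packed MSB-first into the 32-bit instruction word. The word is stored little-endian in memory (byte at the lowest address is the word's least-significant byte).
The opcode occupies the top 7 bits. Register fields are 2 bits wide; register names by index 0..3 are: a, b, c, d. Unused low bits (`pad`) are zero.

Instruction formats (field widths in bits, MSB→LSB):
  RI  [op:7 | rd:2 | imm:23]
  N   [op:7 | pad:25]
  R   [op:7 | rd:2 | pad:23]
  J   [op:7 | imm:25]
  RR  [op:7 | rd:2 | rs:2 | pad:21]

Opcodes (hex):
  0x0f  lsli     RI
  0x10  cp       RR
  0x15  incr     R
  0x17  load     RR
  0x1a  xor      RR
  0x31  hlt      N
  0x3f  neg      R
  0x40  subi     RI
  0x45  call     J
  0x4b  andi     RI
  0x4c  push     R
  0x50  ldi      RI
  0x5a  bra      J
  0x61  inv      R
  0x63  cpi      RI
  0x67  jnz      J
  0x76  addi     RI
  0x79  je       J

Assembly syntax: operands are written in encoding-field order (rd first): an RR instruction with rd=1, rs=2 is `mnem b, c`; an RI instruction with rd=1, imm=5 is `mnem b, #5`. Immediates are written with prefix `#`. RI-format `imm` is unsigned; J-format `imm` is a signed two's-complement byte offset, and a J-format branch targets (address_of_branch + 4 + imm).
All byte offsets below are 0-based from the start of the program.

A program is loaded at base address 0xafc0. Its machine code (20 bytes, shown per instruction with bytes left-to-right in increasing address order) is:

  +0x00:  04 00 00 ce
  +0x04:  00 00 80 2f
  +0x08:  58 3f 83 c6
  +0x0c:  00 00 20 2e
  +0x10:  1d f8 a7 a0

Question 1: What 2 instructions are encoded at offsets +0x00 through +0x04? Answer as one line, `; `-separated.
jnz #4; load d, a

off 0x00: read 04 00 00 ce as little → 0xce000004
  top 7b → 0x67 → jnz [J]
  imm: (w>>0)&0x1ffffff=0x4 → #4
off 0x04: read 00 00 80 2f as little → 0x2f800000
  top 7b → 0x17 → load [RR]
  rd: (w>>23)&0x3=0x3 → d
  rs: (w>>21)&0x3=0x0 → a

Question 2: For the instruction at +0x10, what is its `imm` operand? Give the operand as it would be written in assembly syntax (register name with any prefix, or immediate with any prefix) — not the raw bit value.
#2619421

off 0x10: read 1d f8 a7 a0 as little → 0xa0a7f81d
  top 7b → 0x50 → ldi [RI]
  rd: (w>>23)&0x3=0x1 → b
  imm: (w>>0)&0x7fffff=0x27f81d → #2619421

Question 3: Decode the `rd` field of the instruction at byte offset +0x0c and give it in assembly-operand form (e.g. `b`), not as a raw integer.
off 0x0c: read 00 00 20 2e as little → 0x2e200000
  op=0x2e200000>>25=0x17 ⇒ load (RR)
  rd@[24:23]=0x0 ⇒ a
  rs@[22:21]=0x1 ⇒ b

a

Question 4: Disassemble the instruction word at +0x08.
+0x08: 58 3f 83 c6 ⇒ word 0xc6833f58 (little)
  opcode bits[31:25]=0x63: cpi/RI
  [24:23] rd=1 = b
  [22:0] imm=212824 = #212824

cpi b, #212824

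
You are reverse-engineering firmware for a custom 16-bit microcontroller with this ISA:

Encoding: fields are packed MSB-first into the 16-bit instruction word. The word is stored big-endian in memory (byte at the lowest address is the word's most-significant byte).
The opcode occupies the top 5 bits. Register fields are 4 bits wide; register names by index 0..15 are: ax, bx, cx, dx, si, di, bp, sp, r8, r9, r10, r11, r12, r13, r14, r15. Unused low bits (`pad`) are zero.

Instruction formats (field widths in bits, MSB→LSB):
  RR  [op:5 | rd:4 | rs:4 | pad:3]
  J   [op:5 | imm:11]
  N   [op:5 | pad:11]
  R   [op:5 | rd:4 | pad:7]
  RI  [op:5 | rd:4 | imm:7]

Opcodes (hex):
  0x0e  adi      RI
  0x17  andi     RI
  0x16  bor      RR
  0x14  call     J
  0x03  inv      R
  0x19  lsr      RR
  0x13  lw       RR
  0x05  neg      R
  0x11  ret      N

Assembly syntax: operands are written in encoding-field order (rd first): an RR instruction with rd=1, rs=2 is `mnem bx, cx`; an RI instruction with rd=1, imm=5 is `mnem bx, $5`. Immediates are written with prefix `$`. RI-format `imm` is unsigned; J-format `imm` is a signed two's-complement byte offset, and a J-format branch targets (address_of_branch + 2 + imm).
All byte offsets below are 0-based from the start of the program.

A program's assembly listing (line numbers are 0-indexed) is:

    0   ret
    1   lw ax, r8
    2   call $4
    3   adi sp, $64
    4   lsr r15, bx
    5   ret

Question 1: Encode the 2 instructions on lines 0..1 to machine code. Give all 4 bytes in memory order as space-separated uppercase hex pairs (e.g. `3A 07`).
L0: ret op=0x11:5|pad=0:11 ⇒ 0x8800 ⇒ big 88 00
L1: lw op=0x13:5|rd=0:4|rs=8:4|pad=0:3 ⇒ 0x9840 ⇒ big 98 40

88 00 98 40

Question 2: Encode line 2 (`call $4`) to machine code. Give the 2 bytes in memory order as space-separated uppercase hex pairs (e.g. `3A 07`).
L2: call op=0x14:5|imm=4:11 ⇒ 0xa004 ⇒ big a0 04

A0 04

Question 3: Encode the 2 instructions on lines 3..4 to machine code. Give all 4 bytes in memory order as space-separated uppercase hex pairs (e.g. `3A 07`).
73 C0 CF 88

line 3 (adi): pack op=0xe:5|rd=7:4|imm=64:7 = 0x73c0; big→ 73 c0
line 4 (lsr): pack op=0x19:5|rd=15:4|rs=1:4|pad=0:3 = 0xcf88; big→ cf 88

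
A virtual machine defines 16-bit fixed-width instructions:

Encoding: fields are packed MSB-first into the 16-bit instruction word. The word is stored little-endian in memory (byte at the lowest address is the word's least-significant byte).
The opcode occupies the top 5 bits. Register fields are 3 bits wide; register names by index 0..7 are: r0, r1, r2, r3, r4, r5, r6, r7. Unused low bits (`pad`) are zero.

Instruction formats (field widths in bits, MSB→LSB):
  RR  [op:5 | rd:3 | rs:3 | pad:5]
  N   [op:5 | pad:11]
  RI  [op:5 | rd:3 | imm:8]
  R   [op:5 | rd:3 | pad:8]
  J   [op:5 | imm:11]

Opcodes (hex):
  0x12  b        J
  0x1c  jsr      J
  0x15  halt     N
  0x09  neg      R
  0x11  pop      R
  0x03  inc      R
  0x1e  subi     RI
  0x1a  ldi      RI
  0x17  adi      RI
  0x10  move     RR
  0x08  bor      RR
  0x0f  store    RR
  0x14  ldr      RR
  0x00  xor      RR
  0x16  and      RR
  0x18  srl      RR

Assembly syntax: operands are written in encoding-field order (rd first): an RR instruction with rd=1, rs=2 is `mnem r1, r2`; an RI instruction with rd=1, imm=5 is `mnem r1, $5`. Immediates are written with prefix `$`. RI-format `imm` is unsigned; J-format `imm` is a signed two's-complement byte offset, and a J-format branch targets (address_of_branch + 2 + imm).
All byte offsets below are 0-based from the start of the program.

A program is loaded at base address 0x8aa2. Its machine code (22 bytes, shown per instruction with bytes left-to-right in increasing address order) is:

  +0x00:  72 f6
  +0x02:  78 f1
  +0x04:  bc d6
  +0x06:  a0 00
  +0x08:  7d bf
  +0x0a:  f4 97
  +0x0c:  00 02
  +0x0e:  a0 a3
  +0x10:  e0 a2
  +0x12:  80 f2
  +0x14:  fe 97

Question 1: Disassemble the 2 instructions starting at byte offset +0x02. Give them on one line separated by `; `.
+0x02: 78 f1 ⇒ word 0xf178 (little)
  op=0xf178>>11=0x1e ⇒ subi (RI)
  rd: (w>>8)&0x7=0x1 → r1
  imm: (w>>0)&0xff=0x78 → $120
+0x04: bc d6 ⇒ word 0xd6bc (little)
  op=0xd6bc>>11=0x1a ⇒ ldi (RI)
  rd: (w>>8)&0x7=0x6 → r6
  imm: (w>>0)&0xff=0xbc → $188

subi r1, $120; ldi r6, $188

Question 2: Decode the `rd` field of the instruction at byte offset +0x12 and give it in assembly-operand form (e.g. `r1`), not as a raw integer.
[12] 80 f2 → 0xf280
  opcode bits[15:11]=0x1e: subi/RI
  rd@[10:8]=0x2 ⇒ r2
  imm@[7:0]=0x80 ⇒ $128

r2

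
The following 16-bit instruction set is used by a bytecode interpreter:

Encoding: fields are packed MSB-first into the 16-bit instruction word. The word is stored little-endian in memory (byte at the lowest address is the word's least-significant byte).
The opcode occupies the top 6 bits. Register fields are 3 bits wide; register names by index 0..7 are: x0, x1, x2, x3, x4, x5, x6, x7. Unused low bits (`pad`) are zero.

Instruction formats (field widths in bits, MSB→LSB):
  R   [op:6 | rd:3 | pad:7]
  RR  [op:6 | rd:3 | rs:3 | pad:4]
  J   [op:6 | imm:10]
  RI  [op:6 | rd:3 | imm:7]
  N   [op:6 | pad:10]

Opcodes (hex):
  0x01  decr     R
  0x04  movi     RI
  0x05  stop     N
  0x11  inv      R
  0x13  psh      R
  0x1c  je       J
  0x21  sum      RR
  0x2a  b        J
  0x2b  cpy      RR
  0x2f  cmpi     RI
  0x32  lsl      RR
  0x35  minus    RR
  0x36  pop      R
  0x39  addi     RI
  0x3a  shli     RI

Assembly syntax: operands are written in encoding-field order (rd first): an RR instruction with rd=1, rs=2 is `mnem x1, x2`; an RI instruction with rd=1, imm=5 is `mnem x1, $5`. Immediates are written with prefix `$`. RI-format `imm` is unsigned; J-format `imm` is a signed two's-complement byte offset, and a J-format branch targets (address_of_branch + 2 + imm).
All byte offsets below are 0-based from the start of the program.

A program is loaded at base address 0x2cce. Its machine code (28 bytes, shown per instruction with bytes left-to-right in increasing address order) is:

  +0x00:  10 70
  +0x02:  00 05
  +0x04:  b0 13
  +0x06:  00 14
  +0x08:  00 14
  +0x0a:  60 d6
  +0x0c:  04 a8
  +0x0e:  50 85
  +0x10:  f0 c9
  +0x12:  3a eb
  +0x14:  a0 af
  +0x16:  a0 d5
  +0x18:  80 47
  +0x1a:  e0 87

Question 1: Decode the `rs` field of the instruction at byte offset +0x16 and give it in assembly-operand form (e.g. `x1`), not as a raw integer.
@+16  little-endian(a0 d5) = 0xd5a0
  top 6b → 0x35 → minus [RR]
  [9:7] rd=3 = x3
  [6:4] rs=2 = x2

x2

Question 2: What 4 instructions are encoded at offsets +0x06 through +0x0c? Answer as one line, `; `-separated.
+0x06: 00 14 ⇒ word 0x1400 (little)
  op=0x1400>>10=0x5 ⇒ stop (N)
+0x08: 00 14 ⇒ word 0x1400 (little)
  op=0x1400>>10=0x5 ⇒ stop (N)
+0x0a: 60 d6 ⇒ word 0xd660 (little)
  op=0xd660>>10=0x35 ⇒ minus (RR)
  [9:7] rd=4 = x4
  [6:4] rs=6 = x6
+0x0c: 04 a8 ⇒ word 0xa804 (little)
  op=0xa804>>10=0x2a ⇒ b (J)
  [9:0] imm=4 = $4

stop; stop; minus x4, x6; b $4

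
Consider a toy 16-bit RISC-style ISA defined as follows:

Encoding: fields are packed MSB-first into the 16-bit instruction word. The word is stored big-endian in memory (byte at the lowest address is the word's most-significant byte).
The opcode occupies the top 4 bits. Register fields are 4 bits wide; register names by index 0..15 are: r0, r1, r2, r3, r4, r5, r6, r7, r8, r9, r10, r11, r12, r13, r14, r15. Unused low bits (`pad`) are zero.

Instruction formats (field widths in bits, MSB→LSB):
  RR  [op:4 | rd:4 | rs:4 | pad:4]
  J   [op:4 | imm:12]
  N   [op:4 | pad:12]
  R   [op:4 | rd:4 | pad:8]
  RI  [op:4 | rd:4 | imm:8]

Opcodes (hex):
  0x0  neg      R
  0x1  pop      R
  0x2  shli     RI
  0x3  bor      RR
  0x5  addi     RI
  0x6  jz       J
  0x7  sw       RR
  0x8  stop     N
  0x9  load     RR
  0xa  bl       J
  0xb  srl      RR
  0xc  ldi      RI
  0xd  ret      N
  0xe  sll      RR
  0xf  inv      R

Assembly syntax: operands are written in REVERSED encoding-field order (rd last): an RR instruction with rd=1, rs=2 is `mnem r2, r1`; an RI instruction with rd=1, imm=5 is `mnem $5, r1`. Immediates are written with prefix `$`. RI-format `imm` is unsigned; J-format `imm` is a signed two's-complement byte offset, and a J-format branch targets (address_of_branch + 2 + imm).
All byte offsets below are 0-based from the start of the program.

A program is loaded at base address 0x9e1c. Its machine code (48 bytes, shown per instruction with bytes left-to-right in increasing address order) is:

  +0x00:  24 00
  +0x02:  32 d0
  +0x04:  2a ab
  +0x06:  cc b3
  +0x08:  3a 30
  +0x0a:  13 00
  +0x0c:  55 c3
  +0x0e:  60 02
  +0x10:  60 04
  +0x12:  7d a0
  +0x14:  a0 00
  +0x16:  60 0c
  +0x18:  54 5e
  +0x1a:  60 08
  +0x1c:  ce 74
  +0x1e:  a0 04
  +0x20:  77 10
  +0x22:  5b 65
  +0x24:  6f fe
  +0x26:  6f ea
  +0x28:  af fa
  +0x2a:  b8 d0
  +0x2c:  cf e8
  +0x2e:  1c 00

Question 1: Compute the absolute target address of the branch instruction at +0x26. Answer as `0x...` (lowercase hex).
0x9e2e

+0x26: 6f ea ⇒ word 0x6fea (big)
  top 4b → 0x6 → jz [J]
  [11:0] imm=4074 (s12→-22) = $-22
  target = base 0x9e1c + off 0x26 + 2 + imm -22 = 0x9e2e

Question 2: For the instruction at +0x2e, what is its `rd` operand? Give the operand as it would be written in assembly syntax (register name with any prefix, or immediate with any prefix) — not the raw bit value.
[2e] 1c 00 → 0x1c00
  opcode bits[15:12]=0x1: pop/R
  rd@[11:8]=0xc ⇒ r12

r12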